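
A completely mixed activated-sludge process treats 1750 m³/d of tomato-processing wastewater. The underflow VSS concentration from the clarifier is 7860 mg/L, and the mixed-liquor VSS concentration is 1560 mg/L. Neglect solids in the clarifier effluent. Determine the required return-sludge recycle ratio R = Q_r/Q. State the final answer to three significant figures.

R ≈ 0.248

Mass balance around the secondary clarifier (neglecting effluent solids): R = X / (X_r − X) = 1560 / (7860 − 1560) = 0.2476.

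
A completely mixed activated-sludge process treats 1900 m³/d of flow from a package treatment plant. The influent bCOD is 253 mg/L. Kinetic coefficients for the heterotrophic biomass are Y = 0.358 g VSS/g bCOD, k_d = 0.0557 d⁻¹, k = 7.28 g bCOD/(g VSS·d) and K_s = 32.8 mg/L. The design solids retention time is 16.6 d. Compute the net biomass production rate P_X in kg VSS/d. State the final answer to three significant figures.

Effluent substrate depends only on kinetics and SRT: S = K_s(1 + k_d θ_c) / [θ_c(Yk − k_d) − 1] = 32.8 × (1 + 0.0557 × 16.6) / [16.6 × (0.358 × 7.28 − 0.0557) − 1] = 63.13 / 41.34 = 1.527 mg/L.
The observed yield is Y_obs = Y/(1 + k_d·θ_c) = 0.358 / (1 + 0.0557 × 16.6) = 0.358 / 1.925 = 0.1860 g VSS per g bCOD removed.
Mass of bCOD removed per day: Q(S₀ − S) = 1900 × 251.5 g/m³ = 477.8 kg/d.
Biomass produced: P_X = Y_obs·Q·ΔS = 0.1860 × 477.8 ≈ 88.87 kg VSS/d.

P_X ≈ 88.9 kg VSS/d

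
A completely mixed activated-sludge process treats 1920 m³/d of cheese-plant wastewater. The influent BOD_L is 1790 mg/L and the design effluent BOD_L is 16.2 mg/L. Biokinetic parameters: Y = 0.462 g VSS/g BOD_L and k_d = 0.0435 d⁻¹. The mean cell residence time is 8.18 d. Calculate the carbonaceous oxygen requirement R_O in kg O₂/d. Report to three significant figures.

Y_obs = Y / (1 + k_d θ_c) = 0.462 / (1 + 0.0435 × 8.18) = 0.462 / 1.356 = 0.3408.
ΔS = 1790 − 16.2 = 1774 mg/L, so the substrate removal rate is 1920 × 1774/1000 = 3406 kg BOD_L/d.
P_X = Y_obs·Q·(S₀ − S) = 0.3408 × 3406 = 1160 kg VSS/d.
R_O = Q·(S₀ − S) − 1.42·P_X = 3406 − 1.42 × 1160 = 1758 kg O₂/d.

R_O ≈ 1760 kg O₂/d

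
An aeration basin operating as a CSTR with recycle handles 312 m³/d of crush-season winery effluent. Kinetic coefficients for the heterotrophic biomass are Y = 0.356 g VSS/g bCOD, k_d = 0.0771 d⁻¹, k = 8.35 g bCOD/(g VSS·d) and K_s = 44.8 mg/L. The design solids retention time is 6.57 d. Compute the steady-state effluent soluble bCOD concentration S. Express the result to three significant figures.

S ≈ 3.74 mg/L

Effluent substrate depends only on kinetics and SRT: S = K_s(1 + k_d θ_c) / [θ_c(Yk − k_d) − 1] = 44.8 × (1 + 0.0771 × 6.57) / [6.57 × (0.356 × 8.35 − 0.0771) − 1] = 67.49 / 18.02 = 3.745 mg/L.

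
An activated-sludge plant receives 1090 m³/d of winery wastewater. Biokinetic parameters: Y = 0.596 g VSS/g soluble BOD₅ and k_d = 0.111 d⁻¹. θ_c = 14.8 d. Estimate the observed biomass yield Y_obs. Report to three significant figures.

Y_obs ≈ 0.226 g VSS/g soluble BOD₅

Correct the yield for decay: Y_obs = Y/(1 + k_d θ_c) = 0.596 / (1 + 0.111 × 14.8) = 0.596 / 2.643 = 0.2255.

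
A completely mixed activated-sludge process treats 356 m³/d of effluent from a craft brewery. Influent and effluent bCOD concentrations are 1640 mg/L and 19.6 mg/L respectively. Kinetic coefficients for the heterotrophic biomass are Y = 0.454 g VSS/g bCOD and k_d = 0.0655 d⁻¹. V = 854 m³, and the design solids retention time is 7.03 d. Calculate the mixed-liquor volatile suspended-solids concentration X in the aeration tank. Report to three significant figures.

Solving the biomass balance for X: X = Y Q (S₀−S) θ_c / [V (1+k_d θ_c)] = 0.454 × 356 × (1640 − 19.6) × 7.03 / [854 × (1 + 0.0655 × 7.03)] = 1476 mg/L.

X ≈ 1480 mg/L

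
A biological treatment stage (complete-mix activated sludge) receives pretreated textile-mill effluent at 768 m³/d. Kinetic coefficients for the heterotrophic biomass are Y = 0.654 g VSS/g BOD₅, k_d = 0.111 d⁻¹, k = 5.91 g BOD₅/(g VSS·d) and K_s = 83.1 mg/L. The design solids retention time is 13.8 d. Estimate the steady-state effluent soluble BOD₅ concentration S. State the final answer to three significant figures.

S ≈ 4.14 mg/L

For a completely mixed reactor with recycle the Lawrence–McCarty relation gives S = K_s·(1 + k_d·θ_c) / [θ_c·(Y·k − k_d) − 1] = 83.1 × (1 + 0.111 × 13.8) / [13.8 × (0.654 × 5.91 − 0.111) − 1] = 210.4 / 50.81 = 4.141 mg/L.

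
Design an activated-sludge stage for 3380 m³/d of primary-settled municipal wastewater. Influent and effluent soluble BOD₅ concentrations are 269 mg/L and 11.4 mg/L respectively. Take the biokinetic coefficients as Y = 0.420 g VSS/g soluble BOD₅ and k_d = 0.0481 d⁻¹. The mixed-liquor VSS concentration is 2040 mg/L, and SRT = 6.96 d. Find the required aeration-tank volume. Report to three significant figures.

V ≈ 935 m³

Steady-state biomass mass balance: V·X·(1 + k_d·θ_c) = Y·Q·(S₀ − S)·θ_c, so V = 0.420 × 3380 × (269 − 11.4) × 6.96 / [2040 × (1 + 0.0481 × 6.96)] = 2.55×10^6 / 2723 = 934.7 m³.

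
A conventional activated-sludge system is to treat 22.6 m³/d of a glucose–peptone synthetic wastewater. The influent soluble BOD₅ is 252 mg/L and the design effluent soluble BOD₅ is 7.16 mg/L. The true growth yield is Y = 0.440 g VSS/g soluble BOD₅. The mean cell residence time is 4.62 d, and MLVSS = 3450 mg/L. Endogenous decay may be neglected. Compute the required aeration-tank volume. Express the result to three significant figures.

V ≈ 3.26 m³

V·X = Y·Q·ΔS·θ_c gives V = 0.440 × 22.6 × (252 − 7.16) × 4.62 / 3450 = 3.260 m³.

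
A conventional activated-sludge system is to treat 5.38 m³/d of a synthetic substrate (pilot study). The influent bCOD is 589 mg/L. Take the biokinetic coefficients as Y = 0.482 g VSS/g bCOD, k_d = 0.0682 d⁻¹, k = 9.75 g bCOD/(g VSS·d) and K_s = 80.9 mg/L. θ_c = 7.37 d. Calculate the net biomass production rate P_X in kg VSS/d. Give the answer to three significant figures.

P_X ≈ 1.01 kg VSS/d

From the Monod/SRT balance for a CMAS, S = K_s·(1+k_d θ_c)/[θ_c·(Y k − k_d) − 1] = 80.9 × (1 + 0.0682 × 7.37) / [7.37 × (0.482 × 9.75 − 0.0682) − 1] = 121.6 / 33.13 = 3.669 mg/L.
Observed yield with endogenous decay: Y_obs = Y / (1 + k_d·θ_c) = 0.482 / (1 + 0.0682 × 7.37) = 0.482 / 1.503 = 0.3208 g VSS/g bCOD.
Q·(S₀ − S) = 5.38 × (589 − 3.67) × 10⁻³ = 3.149 kg/d removed.
P_X = Y_obs · Q(S₀ − S) = 0.3208 × 3.149 = 1.010 kg VSS/d.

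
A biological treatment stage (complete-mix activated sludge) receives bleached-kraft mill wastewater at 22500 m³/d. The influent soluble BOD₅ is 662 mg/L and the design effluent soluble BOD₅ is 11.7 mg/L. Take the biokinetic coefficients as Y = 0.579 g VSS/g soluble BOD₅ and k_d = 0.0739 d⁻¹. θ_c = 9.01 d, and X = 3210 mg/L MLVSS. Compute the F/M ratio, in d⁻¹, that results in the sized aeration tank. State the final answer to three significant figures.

From the SRT design equation V = Y Q (S₀−S) θ_c / [X (1 + k_d θ_c)] = 0.579 × 22500 × (662 − 11.7) × 9.01 / [3210 × (1 + 0.0739 × 9.01)] = 7.63×10^7 / 5347 = 14275 m³.
Food-to-microorganism ratio F/M = Q S₀ / (V X) = 22500 × 662 / (14275 × 3210) = 0.3251 d⁻¹.

F/M ≈ 0.325 d⁻¹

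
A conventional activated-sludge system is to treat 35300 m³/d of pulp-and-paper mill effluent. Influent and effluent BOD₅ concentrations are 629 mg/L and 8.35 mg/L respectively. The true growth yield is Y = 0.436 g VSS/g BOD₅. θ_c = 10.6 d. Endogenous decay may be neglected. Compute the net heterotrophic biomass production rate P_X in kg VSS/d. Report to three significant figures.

P_X ≈ 9550 kg VSS/d

Since k_d ≈ 0, Y_obs = Y = 0.436 g VSS/g BOD₅.
ΔS = 629 − 8.35 = 620.6 mg/L, so the substrate removal rate is 35300 × 620.6/1000 = 21909 kg BOD₅/d.
P_X = Y_obs · Q(S₀ − S) = 0.4360 × 21909 = 9552 kg VSS/d.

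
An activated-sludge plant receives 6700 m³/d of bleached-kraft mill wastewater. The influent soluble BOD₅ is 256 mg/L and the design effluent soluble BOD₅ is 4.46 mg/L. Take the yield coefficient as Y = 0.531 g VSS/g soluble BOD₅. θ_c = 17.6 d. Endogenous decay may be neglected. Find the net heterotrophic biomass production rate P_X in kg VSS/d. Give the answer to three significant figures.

P_X ≈ 895 kg VSS/d

With endogenous decay neglected, the observed yield equals the true yield: Y_obs = Y = 0.531 g VSS/g soluble BOD₅.
Substrate removed = Q·(S₀ − S) = 6700 m³/d × (256 − 4.46) g/m³ = 1.69×10^6 g/d = 1685 kg/d.
P_X = Y_obs · Q(S₀ − S) = 0.5310 × 1685 = 894.9 kg VSS/d.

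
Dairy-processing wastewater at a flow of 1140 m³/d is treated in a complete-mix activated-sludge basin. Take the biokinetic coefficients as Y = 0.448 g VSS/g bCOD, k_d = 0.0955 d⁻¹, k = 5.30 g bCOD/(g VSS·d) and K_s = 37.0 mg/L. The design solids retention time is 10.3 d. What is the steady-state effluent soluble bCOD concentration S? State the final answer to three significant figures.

Effluent substrate depends only on kinetics and SRT: S = K_s(1 + k_d θ_c) / [θ_c(Yk − k_d) − 1] = 37.0 × (1 + 0.0955 × 10.3) / [10.3 × (0.448 × 5.30 − 0.0955) − 1] = 73.40 / 22.47 = 3.266 mg/L.

S ≈ 3.27 mg/L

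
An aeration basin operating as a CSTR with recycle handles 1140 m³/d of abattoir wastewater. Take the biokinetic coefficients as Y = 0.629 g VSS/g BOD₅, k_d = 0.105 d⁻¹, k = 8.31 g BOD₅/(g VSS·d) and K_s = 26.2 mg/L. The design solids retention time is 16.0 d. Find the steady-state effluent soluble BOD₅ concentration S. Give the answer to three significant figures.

S ≈ 0.867 mg/L

Effluent substrate depends only on kinetics and SRT: S = K_s(1 + k_d θ_c) / [θ_c(Yk − k_d) − 1] = 26.2 × (1 + 0.105 × 16.0) / [16.0 × (0.629 × 8.31 − 0.105) − 1] = 70.22 / 80.95 = 0.8674 mg/L.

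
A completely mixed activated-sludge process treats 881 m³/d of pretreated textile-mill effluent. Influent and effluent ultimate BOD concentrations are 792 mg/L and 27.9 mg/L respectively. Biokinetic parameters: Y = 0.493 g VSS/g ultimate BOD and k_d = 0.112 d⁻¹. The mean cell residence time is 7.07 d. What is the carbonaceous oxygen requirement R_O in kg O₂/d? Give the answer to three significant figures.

R_O ≈ 410 kg O₂/d

The observed yield is Y_obs = Y/(1 + k_d·θ_c) = 0.493 / (1 + 0.112 × 7.07) = 0.493 / 1.792 = 0.2751 g VSS per g ultimate BOD removed.
Mass of ultimate BOD removed per day: Q(S₀ − S) = 881 × 764.1 g/m³ = 673.2 kg/d.
Net sludge production P_X = 0.2751 × 673.2 = 185.2 kg VSS/d.
R_O = Q·(S₀ − S) − 1.42·P_X = 673.2 − 1.42 × 185.2 = 410.2 kg O₂/d.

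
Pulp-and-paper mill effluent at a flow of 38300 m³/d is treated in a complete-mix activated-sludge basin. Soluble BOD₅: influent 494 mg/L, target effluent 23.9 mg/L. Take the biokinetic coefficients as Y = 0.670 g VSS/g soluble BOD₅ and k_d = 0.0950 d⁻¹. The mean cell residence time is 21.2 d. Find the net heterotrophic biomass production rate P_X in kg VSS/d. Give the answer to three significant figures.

P_X ≈ 4000 kg VSS/d

Y_obs = Y / (1 + k_d θ_c) = 0.670 / (1 + 0.0950 × 21.2) = 0.670 / 3.014 = 0.2223.
Substrate removed = Q·(S₀ − S) = 38300 m³/d × (494 − 23.9) g/m³ = 1.8×10^7 g/d = 18005 kg/d.
So the net sludge growth is P_X = 0.2223 × 18005 = 4002 kg VSS/d.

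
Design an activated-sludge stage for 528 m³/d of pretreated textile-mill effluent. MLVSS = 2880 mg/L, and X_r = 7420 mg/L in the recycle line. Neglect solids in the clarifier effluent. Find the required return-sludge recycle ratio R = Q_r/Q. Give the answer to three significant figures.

Solids balance on the clarifier gives (1+R)X = R·X_r, so R = X/(X_r − X) = 2880 / (7420 − 2880) = 0.6344.

R ≈ 0.634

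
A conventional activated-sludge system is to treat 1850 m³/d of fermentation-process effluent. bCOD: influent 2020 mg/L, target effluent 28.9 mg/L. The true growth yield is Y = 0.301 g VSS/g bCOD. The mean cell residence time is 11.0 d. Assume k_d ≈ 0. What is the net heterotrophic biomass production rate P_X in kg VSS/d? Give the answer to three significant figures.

With endogenous decay neglected, the observed yield equals the true yield: Y_obs = Y = 0.301 g VSS/g bCOD.
ΔS = 2020 − 28.9 = 1991 mg/L, so the substrate removal rate is 1850 × 1991/1000 = 3684 kg bCOD/d.
Net biomass production P_X = Y_obs × Q·(S₀ − S) = 0.3010 × 3684 = 1109 kg VSS/d.

P_X ≈ 1110 kg VSS/d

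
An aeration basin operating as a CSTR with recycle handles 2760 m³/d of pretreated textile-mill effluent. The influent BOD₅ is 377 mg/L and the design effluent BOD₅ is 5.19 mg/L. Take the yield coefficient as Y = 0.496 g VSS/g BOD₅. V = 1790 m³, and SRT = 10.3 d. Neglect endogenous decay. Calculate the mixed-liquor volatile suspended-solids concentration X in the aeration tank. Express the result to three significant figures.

X ≈ 2930 mg/L

Without decay, X = Y Q (S₀−S) θ_c / V = 0.496 × 2760 × (377 − 5.19) × 10.3 / 1790 = 2929 mg/L.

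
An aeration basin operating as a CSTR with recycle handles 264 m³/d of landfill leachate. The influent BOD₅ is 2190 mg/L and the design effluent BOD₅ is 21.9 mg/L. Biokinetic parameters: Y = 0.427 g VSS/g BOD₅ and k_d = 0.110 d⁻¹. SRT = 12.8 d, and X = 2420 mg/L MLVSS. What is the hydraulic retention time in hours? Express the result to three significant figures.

τ ≈ 48.8 h

Steady-state biomass mass balance: V·X·(1 + k_d·θ_c) = Y·Q·(S₀ − S)·θ_c, so V = 0.427 × 264 × (2190 − 21.9) × 12.8 / [2420 × (1 + 0.110 × 12.8)] = 3.13×10^6 / 5827 = 536.8 m³.
τ = V/Q = 536.8/264 = 2.034 d, or 48.80 h.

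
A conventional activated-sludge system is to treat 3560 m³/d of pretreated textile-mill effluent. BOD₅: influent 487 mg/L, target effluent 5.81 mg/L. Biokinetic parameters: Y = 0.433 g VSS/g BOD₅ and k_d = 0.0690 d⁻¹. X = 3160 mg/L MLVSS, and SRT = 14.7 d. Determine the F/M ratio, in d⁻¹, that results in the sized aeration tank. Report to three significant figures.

F/M ≈ 0.320 d⁻¹

From the SRT design equation V = Y Q (S₀−S) θ_c / [X (1 + k_d θ_c)] = 0.433 × 3560 × (487 − 5.81) × 14.7 / [3160 × (1 + 0.0690 × 14.7)] = 1.09×10^7 / 6365 = 1713 m³.
Food-to-microorganism ratio F/M = Q S₀ / (V X) = 3560 × 487 / (1713 × 3160) = 0.3203 d⁻¹.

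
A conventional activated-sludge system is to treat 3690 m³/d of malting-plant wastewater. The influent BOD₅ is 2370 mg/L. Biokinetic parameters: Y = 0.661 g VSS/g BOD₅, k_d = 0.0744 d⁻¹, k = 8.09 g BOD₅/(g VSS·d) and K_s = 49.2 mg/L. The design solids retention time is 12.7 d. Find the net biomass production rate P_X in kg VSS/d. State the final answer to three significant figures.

From the Monod/SRT balance for a CMAS, S = K_s·(1+k_d θ_c)/[θ_c·(Y k − k_d) − 1] = 49.2 × (1 + 0.0744 × 12.7) / [12.7 × (0.661 × 8.09 − 0.0744) − 1] = 95.69 / 65.97 = 1.451 mg/L.
The observed yield is Y_obs = Y/(1 + k_d·θ_c) = 0.661 / (1 + 0.0744 × 12.7) = 0.661 / 1.945 = 0.3399 g VSS per g BOD₅ removed.
Mass of BOD₅ removed per day: Q(S₀ − S) = 3690 × 2369 g/m³ = 8740 kg/d.
Net biomass production P_X = Y_obs × Q·(S₀ − S) = 0.3399 × 8740 = 2970 kg VSS/d.

P_X ≈ 2970 kg VSS/d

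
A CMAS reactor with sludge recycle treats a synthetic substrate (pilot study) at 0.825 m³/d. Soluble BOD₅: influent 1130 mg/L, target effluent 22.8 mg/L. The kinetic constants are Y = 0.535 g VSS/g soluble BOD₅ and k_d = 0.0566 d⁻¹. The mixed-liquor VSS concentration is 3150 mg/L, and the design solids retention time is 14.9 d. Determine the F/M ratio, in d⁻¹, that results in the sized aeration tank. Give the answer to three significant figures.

F/M ≈ 0.236 d⁻¹

Rearranging the biomass balance for a CMAS with decay, V = Y·Q·ΔS·θ_c / [X·(1+k_d θ_c)] = 0.535 × 0.825 × (1130 − 22.8) × 14.9 / [3150 × (1 + 0.0566 × 14.9)] = 7.28×10^3 / 5807 = 1.254 m³.
F/M = Q·S₀ / (V·X) = 0.825 × 1130 / (1.254 × 3150) = 0.2360 g soluble BOD₅·(g VSS·d)⁻¹.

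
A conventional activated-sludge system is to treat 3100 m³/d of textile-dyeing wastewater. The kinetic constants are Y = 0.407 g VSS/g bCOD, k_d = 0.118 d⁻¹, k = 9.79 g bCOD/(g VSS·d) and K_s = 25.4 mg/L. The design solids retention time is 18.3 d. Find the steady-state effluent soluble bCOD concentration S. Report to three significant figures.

S ≈ 1.15 mg/L

From the Monod/SRT balance for a CMAS, S = K_s·(1+k_d θ_c)/[θ_c·(Y k − k_d) − 1] = 25.4 × (1 + 0.118 × 18.3) / [18.3 × (0.407 × 9.79 − 0.118) − 1] = 80.25 / 69.76 = 1.150 mg/L.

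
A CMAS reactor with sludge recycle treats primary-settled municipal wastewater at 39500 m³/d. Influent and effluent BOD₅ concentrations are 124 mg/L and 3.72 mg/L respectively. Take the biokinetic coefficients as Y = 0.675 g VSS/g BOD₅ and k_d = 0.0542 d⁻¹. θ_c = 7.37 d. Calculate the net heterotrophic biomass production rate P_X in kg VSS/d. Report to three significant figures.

The observed yield is Y_obs = Y/(1 + k_d·θ_c) = 0.675 / (1 + 0.0542 × 7.37) = 0.675 / 1.399 = 0.4823 g VSS per g BOD₅ removed.
Mass of BOD₅ removed per day: Q(S₀ − S) = 39500 × 120.3 g/m³ = 4751 kg/d.
P_X = Y_obs · Q(S₀ − S) = 0.4823 × 4751 = 2292 kg VSS/d.

P_X ≈ 2290 kg VSS/d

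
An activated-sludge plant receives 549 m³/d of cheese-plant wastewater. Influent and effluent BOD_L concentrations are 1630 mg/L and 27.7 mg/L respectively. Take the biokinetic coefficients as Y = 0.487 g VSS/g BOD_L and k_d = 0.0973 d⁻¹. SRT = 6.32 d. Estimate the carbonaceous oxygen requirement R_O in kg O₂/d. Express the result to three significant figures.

Correct the yield for decay: Y_obs = Y/(1 + k_d θ_c) = 0.487 / (1 + 0.0973 × 6.32) = 0.487 / 1.615 = 0.3016.
Substrate removed = Q·(S₀ − S) = 549 m³/d × (1630 − 27.7) g/m³ = 8.8×10^5 g/d = 879.7 kg/d.
P_X = Y_obs·Q·(S₀ − S) = 0.3016 × 879.7 = 265.3 kg VSS/d.
R_O = Q·(S₀ − S) − 1.42·P_X = 879.7 − 1.42 × 265.3 = 503.0 kg O₂/d.

R_O ≈ 503 kg O₂/d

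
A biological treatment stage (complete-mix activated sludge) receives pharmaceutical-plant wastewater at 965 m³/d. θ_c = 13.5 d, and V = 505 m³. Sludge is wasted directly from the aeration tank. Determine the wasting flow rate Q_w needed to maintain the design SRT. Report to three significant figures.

Q_w ≈ 37.4 m³/d

With mixed-liquor wasting, θ_c = V/Q_w, so Q_w = V/θ_c = 505.0/13.5 = 37.41 m³/d.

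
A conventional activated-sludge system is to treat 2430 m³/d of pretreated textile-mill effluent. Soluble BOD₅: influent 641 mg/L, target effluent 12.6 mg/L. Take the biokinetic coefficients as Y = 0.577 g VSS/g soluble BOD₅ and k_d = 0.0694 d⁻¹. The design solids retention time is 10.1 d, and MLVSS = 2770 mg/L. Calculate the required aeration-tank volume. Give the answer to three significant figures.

V ≈ 1890 m³

Steady-state biomass mass balance: V·X·(1 + k_d·θ_c) = Y·Q·(S₀ − S)·θ_c, so V = 0.577 × 2430 × (641 − 12.6) × 10.1 / [2770 × (1 + 0.0694 × 10.1)] = 8.9×10^6 / 4712 = 1889 m³.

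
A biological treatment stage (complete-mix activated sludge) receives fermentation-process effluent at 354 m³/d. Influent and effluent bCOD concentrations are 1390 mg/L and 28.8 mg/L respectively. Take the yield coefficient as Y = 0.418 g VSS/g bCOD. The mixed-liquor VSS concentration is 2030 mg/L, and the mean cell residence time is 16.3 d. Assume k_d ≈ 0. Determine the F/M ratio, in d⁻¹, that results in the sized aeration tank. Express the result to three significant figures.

F/M ≈ 0.150 d⁻¹

With k_d = 0 the design equation reduces to V = Y Q (S₀−S) θ_c / X = 0.418 × 354 × (1390 − 28.8) × 16.3 / 2030 = 1617 m³.
Food-to-microorganism ratio F/M = Q S₀ / (V X) = 354 × 1390 / (1617 × 2030) = 0.1499 d⁻¹.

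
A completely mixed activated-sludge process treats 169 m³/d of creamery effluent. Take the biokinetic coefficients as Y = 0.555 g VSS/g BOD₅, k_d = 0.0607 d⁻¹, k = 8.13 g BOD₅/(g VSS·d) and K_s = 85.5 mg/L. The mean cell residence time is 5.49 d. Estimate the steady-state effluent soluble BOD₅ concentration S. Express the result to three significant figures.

S ≈ 4.86 mg/L

For a completely mixed reactor with recycle the Lawrence–McCarty relation gives S = K_s·(1 + k_d·θ_c) / [θ_c·(Y·k − k_d) − 1] = 85.5 × (1 + 0.0607 × 5.49) / [5.49 × (0.555 × 8.13 − 0.0607) − 1] = 114.0 / 23.44 = 4.863 mg/L.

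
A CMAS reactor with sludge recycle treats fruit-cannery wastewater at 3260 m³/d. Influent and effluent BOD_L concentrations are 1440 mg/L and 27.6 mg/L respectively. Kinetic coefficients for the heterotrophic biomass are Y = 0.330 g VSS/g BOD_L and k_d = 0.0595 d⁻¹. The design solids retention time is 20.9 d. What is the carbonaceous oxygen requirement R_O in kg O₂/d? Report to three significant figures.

R_O ≈ 3640 kg O₂/d

Observed yield with endogenous decay: Y_obs = Y / (1 + k_d·θ_c) = 0.330 / (1 + 0.0595 × 20.9) = 0.330 / 2.244 = 0.1471 g VSS/g BOD_L.
ΔS = 1440 − 27.6 = 1412 mg/L, so the substrate removal rate is 3260 × 1412/1000 = 4604 kg BOD_L/d.
Biomass synthesised: P_X = Y_obs × 4604 = 677.3 kg VSS/d.
R_O = Q·ΔS − 1.42 P_X = 4604 − 961.7 = 3643 kg O₂/d.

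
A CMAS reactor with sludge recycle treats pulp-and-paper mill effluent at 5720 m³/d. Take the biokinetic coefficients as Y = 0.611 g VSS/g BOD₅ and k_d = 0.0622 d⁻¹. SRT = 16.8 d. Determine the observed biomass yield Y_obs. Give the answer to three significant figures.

Y_obs ≈ 0.299 g VSS/g BOD₅

The observed yield is Y_obs = Y/(1 + k_d·θ_c) = 0.611 / (1 + 0.0622 × 16.8) = 0.611 / 2.045 = 0.2988 g VSS per g BOD₅ removed.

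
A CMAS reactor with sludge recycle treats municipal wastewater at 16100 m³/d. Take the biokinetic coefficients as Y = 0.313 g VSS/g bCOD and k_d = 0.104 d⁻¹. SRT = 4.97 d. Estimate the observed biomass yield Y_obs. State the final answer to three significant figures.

Observed yield with endogenous decay: Y_obs = Y / (1 + k_d·θ_c) = 0.313 / (1 + 0.104 × 4.97) = 0.313 / 1.517 = 0.2063 g VSS/g bCOD.

Y_obs ≈ 0.206 g VSS/g bCOD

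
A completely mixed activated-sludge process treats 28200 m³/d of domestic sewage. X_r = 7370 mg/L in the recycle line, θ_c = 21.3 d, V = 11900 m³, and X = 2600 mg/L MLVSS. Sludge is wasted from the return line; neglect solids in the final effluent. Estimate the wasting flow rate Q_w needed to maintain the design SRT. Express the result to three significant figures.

Wasting from the return line (neglecting effluent solids): Q_w = V·X / (θ_c·X_r) = 11900 × 2600 / (21.3 × 7370) = 197.1 m³/d.

Q_w ≈ 197 m³/d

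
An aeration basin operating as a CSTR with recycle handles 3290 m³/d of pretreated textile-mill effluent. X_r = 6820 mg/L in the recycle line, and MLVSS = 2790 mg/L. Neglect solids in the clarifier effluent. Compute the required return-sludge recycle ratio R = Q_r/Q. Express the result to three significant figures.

Solids balance on the clarifier gives (1+R)X = R·X_r, so R = X/(X_r − X) = 2790 / (6820 − 2790) = 0.6923.

R ≈ 0.692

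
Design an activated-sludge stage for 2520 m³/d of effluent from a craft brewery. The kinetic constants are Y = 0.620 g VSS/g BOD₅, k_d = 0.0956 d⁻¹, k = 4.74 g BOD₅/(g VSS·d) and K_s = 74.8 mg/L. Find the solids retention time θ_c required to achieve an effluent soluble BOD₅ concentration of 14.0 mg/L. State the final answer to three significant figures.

At the target effluent, Y k S/(K_s+S) = 0.620×4.74×14.0/88.80 = 0.4633 d⁻¹.
Then 1/θ_c = μ − k_d = 0.4633 − 0.0956 = 0.3677 d⁻¹, giving θ_c = 2.719 d.

θ_c ≈ 2.72 d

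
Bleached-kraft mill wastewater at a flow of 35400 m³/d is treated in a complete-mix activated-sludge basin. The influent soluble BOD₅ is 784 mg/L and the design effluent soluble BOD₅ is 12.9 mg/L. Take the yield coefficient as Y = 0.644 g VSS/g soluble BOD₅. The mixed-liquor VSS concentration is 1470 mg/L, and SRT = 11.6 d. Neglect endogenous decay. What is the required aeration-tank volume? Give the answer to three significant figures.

V ≈ 139000 m³

With k_d = 0 the design equation reduces to V = Y Q (S₀−S) θ_c / X = 0.644 × 35400 × (784 − 12.9) × 11.6 / 1470 = 138720 m³.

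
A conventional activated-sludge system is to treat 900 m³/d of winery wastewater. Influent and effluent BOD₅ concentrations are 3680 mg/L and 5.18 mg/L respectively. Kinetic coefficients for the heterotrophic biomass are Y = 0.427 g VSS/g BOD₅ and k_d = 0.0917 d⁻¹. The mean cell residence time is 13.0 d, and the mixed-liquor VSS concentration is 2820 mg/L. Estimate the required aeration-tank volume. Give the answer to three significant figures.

V ≈ 2970 m³

From the SRT design equation V = Y Q (S₀−S) θ_c / [X (1 + k_d θ_c)] = 0.427 × 900 × (3680 − 5.18) × 13.0 / [2820 × (1 + 0.0917 × 13.0)] = 1.84×10^7 / 6182 = 2970 m³.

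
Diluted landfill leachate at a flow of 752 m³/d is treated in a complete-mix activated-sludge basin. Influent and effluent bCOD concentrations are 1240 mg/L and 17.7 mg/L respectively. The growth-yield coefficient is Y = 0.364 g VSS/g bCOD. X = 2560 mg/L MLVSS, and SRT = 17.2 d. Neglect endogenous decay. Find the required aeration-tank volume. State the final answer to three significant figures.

V ≈ 2250 m³

V·X = Y·Q·ΔS·θ_c gives V = 0.364 × 752 × (1240 − 17.7) × 17.2 / 2560 = 2248 m³.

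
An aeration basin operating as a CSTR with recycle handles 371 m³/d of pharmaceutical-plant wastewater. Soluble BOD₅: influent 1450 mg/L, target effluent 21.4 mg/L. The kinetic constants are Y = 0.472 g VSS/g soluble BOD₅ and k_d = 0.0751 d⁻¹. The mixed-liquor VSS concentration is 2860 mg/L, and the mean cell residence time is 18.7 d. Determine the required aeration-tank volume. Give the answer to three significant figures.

Rearranging the biomass balance for a CMAS with decay, V = Y·Q·ΔS·θ_c / [X·(1+k_d θ_c)] = 0.472 × 371 × (1450 − 21.4) × 18.7 / [2860 × (1 + 0.0751 × 18.7)] = 4.68×10^6 / 6876 = 680.3 m³.

V ≈ 680 m³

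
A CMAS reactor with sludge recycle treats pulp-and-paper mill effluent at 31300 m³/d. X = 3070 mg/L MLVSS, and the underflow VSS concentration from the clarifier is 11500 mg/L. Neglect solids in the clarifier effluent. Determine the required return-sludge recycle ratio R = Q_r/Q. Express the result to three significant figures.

R = Q_r/Q = X/(X_r − X) = 3070 / (11500 − 3070) = 0.3642.

R ≈ 0.364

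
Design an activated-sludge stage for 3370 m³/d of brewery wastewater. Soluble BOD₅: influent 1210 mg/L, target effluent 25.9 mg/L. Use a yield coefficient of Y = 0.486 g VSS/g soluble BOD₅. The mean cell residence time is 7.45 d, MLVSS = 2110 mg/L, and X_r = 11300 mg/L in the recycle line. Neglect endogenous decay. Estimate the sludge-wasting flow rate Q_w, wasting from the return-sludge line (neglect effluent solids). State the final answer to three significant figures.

Q_w ≈ 172 m³/d

Biomass mass balance (decay neglected): V·X = Y·Q·(S₀ − S)·θ_c, so V = 0.486 × 3370 × (1210 − 25.9) × 7.45 / 2110 = 6847 m³.
Q_w = (V·X)/(θ_c X_r) = 6847 × 2110 / (7.45 × 11300) = 171.6 m³/d.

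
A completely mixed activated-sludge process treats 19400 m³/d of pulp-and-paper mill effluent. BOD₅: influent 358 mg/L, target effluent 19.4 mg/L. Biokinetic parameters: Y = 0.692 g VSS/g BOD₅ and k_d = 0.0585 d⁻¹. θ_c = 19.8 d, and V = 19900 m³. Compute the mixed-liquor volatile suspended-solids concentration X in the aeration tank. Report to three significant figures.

X ≈ 2100 mg/L

From V·X·(1 + k_d·θ_c) = Y·Q·(S₀ − S)·θ_c: X = 0.692 × 19400 × (358 − 19.4) × 19.8 / [19900 × (1 + 0.0585 × 19.8)] = 2096 mg/L.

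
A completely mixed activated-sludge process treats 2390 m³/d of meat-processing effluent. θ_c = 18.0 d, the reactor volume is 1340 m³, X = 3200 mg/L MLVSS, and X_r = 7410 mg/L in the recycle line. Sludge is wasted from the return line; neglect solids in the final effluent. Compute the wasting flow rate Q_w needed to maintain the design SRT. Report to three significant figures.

Q_w = (V·X)/(θ_c X_r) = 1340 × 3200 / (18.0 × 7410) = 32.15 m³/d.

Q_w ≈ 32.1 m³/d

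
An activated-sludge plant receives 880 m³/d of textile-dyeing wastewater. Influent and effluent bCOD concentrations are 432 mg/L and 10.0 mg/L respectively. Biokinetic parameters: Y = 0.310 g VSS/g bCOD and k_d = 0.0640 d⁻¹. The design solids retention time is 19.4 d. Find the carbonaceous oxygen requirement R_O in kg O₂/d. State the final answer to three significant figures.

Observed yield with endogenous decay: Y_obs = Y / (1 + k_d·θ_c) = 0.310 / (1 + 0.0640 × 19.4) = 0.310 / 2.242 = 0.1383 g VSS/g bCOD.
ΔS = 432 − 10.0 = 422.0 mg/L, so the substrate removal rate is 880 × 422.0/1000 = 371.4 kg bCOD/d.
Biomass synthesised: P_X = Y_obs × 371.4 = 51.36 kg VSS/d.
Carbonaceous O₂ demand = substrate oxidised − cell-mass equivalent = 371.4 − 1.42 × 51.36 = 298.4 kg O₂/d.

R_O ≈ 298 kg O₂/d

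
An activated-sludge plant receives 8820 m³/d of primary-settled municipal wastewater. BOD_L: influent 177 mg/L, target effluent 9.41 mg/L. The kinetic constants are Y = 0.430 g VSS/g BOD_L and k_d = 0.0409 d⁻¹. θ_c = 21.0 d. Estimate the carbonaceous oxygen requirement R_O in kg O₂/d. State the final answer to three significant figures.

R_O ≈ 993 kg O₂/d

The observed yield is Y_obs = Y/(1 + k_d·θ_c) = 0.430 / (1 + 0.0409 × 21.0) = 0.430 / 1.859 = 0.2313 g VSS per g BOD_L removed.
Q·(S₀ − S) = 8820 × (177 − 9.41) × 10⁻³ = 1478 kg/d removed.
P_X = Y_obs·Q·(S₀ − S) = 0.2313 × 1478 = 341.9 kg VSS/d.
R_O = Q·ΔS − 1.42 P_X = 1478 − 485.5 = 992.6 kg O₂/d.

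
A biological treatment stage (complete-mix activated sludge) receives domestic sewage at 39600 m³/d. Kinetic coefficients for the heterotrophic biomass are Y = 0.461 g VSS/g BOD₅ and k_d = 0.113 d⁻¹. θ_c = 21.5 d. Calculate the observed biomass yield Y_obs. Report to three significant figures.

Correct the yield for decay: Y_obs = Y/(1 + k_d θ_c) = 0.461 / (1 + 0.113 × 21.5) = 0.461 / 3.429 = 0.1344.

Y_obs ≈ 0.134 g VSS/g BOD₅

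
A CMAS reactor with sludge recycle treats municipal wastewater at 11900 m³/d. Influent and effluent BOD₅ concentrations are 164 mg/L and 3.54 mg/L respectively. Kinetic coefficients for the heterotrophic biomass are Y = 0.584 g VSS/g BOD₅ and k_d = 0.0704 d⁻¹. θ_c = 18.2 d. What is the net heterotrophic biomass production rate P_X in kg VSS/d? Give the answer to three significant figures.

Y_obs = Y / (1 + k_d θ_c) = 0.584 / (1 + 0.0704 × 18.2) = 0.584 / 2.281 = 0.2560.
Q·(S₀ − S) = 11900 × (164 − 3.54) × 10⁻³ = 1909 kg/d removed.
So the net sludge growth is P_X = 0.2560 × 1909 = 488.8 kg VSS/d.

P_X ≈ 489 kg VSS/d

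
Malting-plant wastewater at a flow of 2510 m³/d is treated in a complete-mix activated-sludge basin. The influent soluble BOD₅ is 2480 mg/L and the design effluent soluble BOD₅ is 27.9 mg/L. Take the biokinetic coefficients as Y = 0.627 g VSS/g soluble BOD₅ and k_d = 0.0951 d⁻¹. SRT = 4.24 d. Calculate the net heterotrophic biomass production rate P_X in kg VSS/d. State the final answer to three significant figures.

P_X ≈ 2750 kg VSS/d

Correct the yield for decay: Y_obs = Y/(1 + k_d θ_c) = 0.627 / (1 + 0.0951 × 4.24) = 0.627 / 1.403 = 0.4468.
Mass of soluble BOD₅ removed per day: Q(S₀ − S) = 2510 × 2452 g/m³ = 6155 kg/d.
Biomass produced: P_X = Y_obs·Q·ΔS = 0.4468 × 6155 ≈ 2750 kg VSS/d.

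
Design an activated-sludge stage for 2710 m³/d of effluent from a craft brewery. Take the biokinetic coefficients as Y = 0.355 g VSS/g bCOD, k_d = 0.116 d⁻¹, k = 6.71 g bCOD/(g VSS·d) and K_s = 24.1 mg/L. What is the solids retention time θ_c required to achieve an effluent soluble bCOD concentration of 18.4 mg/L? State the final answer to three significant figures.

θ_c ≈ 1.09 d

At the target effluent, Y k S/(K_s+S) = 0.355×6.71×18.4/42.50 = 1.031 d⁻¹.
1/θ_c = 1.031 − 0.116 = 0.9153 d⁻¹, so θ_c = 1.093 d.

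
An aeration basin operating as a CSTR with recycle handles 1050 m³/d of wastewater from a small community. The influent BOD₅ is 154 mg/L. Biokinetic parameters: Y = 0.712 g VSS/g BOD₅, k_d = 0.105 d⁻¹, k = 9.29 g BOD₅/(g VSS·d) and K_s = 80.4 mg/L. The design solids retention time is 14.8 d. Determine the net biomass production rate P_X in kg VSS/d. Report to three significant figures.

From the Monod/SRT balance for a CMAS, S = K_s·(1+k_d θ_c)/[θ_c·(Y k − k_d) − 1] = 80.4 × (1 + 0.105 × 14.8) / [14.8 × (0.712 × 9.29 − 0.105) − 1] = 205.3 / 95.34 = 2.154 mg/L.
Y_obs = Y / (1 + k_d θ_c) = 0.712 / (1 + 0.105 × 14.8) = 0.712 / 2.554 = 0.2788.
Mass of BOD₅ removed per day: Q(S₀ − S) = 1050 × 151.8 g/m³ = 159.4 kg/d.
Net biomass production P_X = Y_obs × Q·(S₀ − S) = 0.2788 × 159.4 = 44.45 kg VSS/d.

P_X ≈ 44.4 kg VSS/d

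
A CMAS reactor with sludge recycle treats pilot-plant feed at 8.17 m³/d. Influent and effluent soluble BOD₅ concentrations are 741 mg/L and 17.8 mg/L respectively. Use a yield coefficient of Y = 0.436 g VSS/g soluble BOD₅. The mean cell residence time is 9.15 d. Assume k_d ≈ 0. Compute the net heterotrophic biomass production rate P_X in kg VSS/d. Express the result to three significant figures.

P_X ≈ 2.58 kg VSS/d

With endogenous decay neglected, the observed yield equals the true yield: Y_obs = Y = 0.436 g VSS/g soluble BOD₅.
Mass of soluble BOD₅ removed per day: Q(S₀ − S) = 8.17 × 723.2 g/m³ = 5.909 kg/d.
Biomass produced: P_X = Y_obs·Q·ΔS = 0.4360 × 5.909 ≈ 2.576 kg VSS/d.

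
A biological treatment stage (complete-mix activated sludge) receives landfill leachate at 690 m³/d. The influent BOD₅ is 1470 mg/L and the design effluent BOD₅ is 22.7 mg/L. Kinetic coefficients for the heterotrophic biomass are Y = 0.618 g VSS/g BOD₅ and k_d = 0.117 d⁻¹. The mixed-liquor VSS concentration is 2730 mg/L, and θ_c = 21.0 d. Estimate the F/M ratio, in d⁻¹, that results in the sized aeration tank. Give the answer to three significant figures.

F/M ≈ 0.271 d⁻¹

Steady-state biomass mass balance: V·X·(1 + k_d·θ_c) = Y·Q·(S₀ − S)·θ_c, so V = 0.618 × 690 × (1470 − 22.7) × 21.0 / [2730 × (1 + 0.117 × 21.0)] = 1.3×10^7 / 9438 = 1373 m³.
Food-to-microorganism ratio F/M = Q S₀ / (V X) = 690 × 1470 / (1373 × 2730) = 0.2706 d⁻¹.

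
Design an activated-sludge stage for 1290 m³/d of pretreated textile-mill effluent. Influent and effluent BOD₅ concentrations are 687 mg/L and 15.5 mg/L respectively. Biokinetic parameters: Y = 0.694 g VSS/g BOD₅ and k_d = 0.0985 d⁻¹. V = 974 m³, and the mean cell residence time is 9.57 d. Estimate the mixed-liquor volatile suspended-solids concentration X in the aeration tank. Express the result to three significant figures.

Solving the biomass balance for X: X = Y Q (S₀−S) θ_c / [V (1+k_d θ_c)] = 0.694 × 1290 × (687 − 15.5) × 9.57 / [974 × (1 + 0.0985 × 9.57)] = 3041 mg/L.

X ≈ 3040 mg/L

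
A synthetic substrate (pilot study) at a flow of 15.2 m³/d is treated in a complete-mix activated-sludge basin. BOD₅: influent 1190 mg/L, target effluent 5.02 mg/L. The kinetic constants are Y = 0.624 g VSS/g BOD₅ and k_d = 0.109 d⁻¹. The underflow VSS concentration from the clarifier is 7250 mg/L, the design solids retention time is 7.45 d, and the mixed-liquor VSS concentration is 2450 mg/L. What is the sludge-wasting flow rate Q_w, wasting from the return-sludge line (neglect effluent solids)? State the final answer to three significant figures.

Q_w ≈ 0.856 m³/d

Steady-state biomass mass balance: V·X·(1 + k_d·θ_c) = Y·Q·(S₀ − S)·θ_c, so V = 0.624 × 15.2 × (1190 − 5.02) × 7.45 / [2450 × (1 + 0.109 × 7.45)] = 8.37×10^4 / 4440 = 18.86 m³.
Q_w = (V·X)/(θ_c X_r) = 18.86 × 2450 / (7.45 × 7250) = 0.8555 m³/d.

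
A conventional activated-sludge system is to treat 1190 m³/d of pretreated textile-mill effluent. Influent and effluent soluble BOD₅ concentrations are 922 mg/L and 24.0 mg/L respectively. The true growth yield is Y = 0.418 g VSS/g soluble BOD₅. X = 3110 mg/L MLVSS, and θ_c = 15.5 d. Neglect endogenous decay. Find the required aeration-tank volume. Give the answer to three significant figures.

V·X = Y·Q·ΔS·θ_c gives V = 0.418 × 1190 × (922 − 24.0) × 15.5 / 3110 = 2226 m³.

V ≈ 2230 m³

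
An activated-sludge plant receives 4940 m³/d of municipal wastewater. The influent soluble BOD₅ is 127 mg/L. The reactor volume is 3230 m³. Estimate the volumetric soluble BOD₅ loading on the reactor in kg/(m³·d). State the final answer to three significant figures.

Volumetric loading L_v = Q·S₀ / V = 4940 × 127 g/m³ / 3230 m³ = 194.2 g/(m³·d) = 0.1942 kg soluble BOD₅/(m³·d).

L_v ≈ 0.194 kg soluble BOD₅/(m³·d)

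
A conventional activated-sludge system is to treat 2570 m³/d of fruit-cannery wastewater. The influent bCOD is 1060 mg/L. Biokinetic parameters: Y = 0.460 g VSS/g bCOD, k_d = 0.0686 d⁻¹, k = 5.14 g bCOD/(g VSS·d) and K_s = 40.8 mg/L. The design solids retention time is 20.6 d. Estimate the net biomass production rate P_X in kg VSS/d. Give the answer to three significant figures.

From the Monod/SRT balance for a CMAS, S = K_s·(1+k_d θ_c)/[θ_c·(Y k − k_d) − 1] = 40.8 × (1 + 0.0686 × 20.6) / [20.6 × (0.460 × 5.14 − 0.0686) − 1] = 98.46 / 46.29 = 2.127 mg/L.
Correct the yield for decay: Y_obs = Y/(1 + k_d θ_c) = 0.460 / (1 + 0.0686 × 20.6) = 0.460 / 2.413 = 0.1906.
Q·(S₀ − S) = 2570 × (1060 − 2.13) × 10⁻³ = 2719 kg/d removed.
So the net sludge growth is P_X = 0.1906 × 2719 = 518.2 kg VSS/d.

P_X ≈ 518 kg VSS/d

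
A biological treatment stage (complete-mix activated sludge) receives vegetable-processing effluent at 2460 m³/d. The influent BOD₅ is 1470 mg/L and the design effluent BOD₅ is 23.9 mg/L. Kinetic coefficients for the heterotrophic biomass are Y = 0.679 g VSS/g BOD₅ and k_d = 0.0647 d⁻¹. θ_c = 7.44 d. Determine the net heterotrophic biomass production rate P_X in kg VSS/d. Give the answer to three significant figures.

P_X ≈ 1630 kg VSS/d

Observed yield with endogenous decay: Y_obs = Y / (1 + k_d·θ_c) = 0.679 / (1 + 0.0647 × 7.44) = 0.679 / 1.481 = 0.4584 g VSS/g BOD₅.
Substrate removed = Q·(S₀ − S) = 2460 m³/d × (1470 − 23.9) g/m³ = 3.56×10^6 g/d = 3557 kg/d.
So the net sludge growth is P_X = 0.4584 × 3557 = 1631 kg VSS/d.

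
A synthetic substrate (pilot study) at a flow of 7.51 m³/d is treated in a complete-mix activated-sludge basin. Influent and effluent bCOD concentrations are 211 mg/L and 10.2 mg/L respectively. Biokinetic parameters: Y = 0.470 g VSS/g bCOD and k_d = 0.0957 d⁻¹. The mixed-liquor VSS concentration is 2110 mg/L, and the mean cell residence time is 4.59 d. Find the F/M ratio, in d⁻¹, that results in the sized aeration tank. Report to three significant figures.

F/M ≈ 0.701 d⁻¹

Steady-state biomass mass balance: V·X·(1 + k_d·θ_c) = Y·Q·(S₀ − S)·θ_c, so V = 0.470 × 7.51 × (211 − 10.2) × 4.59 / [2110 × (1 + 0.0957 × 4.59)] = 3.25×10^3 / 3037 = 1.071 m³.
F/M = applied load / biomass = Q·S₀/(V·X) = 7.51 × 211 / (1.071 × 2110) = 0.7010 d⁻¹.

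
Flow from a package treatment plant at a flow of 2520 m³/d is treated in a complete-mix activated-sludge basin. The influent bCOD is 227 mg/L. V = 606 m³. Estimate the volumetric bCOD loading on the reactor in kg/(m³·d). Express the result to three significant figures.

Volumetric loading L_v = Q·S₀ / V = 2520 × 227 g/m³ / 606.0 m³ = 944.0 g/(m³·d) = 0.9440 kg bCOD/(m³·d).

L_v ≈ 0.944 kg bCOD/(m³·d)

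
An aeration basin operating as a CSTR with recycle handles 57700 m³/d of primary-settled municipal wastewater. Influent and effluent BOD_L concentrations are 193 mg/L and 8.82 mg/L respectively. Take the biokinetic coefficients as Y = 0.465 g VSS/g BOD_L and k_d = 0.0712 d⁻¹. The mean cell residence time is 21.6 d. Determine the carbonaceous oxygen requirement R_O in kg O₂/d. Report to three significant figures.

R_O ≈ 7860 kg O₂/d

The observed yield is Y_obs = Y/(1 + k_d·θ_c) = 0.465 / (1 + 0.0712 × 21.6) = 0.465 / 2.538 = 0.1832 g VSS per g BOD_L removed.
Mass of BOD_L removed per day: Q(S₀ − S) = 57700 × 184.2 g/m³ = 10627 kg/d.
Biomass synthesised: P_X = Y_obs × 10627 = 1947 kg VSS/d.
R_O = Q·(S₀ − S) − 1.42·P_X = 10627 − 1.42 × 1947 = 7862 kg O₂/d.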